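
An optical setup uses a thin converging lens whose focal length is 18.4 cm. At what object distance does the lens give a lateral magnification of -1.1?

35.1 cm

m = −d_i/d_o ⇒ d_i = −m·d_o.
1/f = 1/d_o + 1/d_i = 1/d_o − 1/(m·d_o) = (1 − 1/m)/d_o, so d_o = f(1 − 1/m) = (18.40)(1 − 1/(-1.1)) = 35.1 cm.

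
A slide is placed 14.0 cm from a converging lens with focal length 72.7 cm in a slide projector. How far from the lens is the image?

17.3 cm

Thin-lens equation: 1/d_i = 1/f − 1/d_o = 1/(72.70) − 1/(14.0) = 0.01376 − 0.07143 = -0.05767, so d_i = -17.3 cm.
The image is virtual, upright and enlarged, on the same side as the object.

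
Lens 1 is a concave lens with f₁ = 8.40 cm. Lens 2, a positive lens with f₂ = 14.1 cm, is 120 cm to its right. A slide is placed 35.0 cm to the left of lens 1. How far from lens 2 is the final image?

Lens 1 is diverging, so f₁ = −8.40 cm.
Lens 1: 1/d_i1 = 1/f₁ − 1/d_o1 = 1/(-8.40) − 1/(35.0) = -0.1476, so d_i1 = -6.774 cm.
The intermediate image is 6.774 cm to the left of lens 1 (virtual), which is 120 − (-6.774) = 126.8 cm to the left of lens 2, so d_o2 = +126.8 cm.
Lens 2: 1/d_i2 = 1/f₂ − 1/d_o2 = 1/(14.1) − 1/(126.8) = 0.06304, so d_i2 = 15.9 cm.
The final image is real, 15.9 cm to the right of lens 2 (overall magnification ≈ -0.024).

15.9 cm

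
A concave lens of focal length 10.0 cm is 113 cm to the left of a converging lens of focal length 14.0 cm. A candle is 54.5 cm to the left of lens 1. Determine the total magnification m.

f₁ = −10.0 cm (diverging).
Lens 1: 1/d_i1 = 1/(-10.0) − 1/(54.5) = -0.1183, so d_i1 = -8.450 cm; m₁ = −d_i1/d_o1 = +0.1550.
d_o2 = 113 − (-8.450) = 121.5 cm.
Lens 2: 1/d_i2 = 1/(14.0) − 1/(121.5) = 0.06320, so d_i2 = 15.82 cm; m₂ = −d_i2/d_o2 = -0.1302.
m = m₁·m₂ = (+0.1550)(-0.1302) = -0.0202.

m = -0.0202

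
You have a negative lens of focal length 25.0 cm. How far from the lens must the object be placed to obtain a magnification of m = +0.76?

7.89 cm

For a negative lens, f = -25.0 cm.
m = −d_i/d_o ⇒ d_i = −m·d_o.
1/f = 1/d_o + 1/d_i = 1/d_o − 1/(m·d_o) = (1 − 1/m)/d_o, so d_o = f(1 − 1/m) = (-25.00)(1 − 1/(+0.76)) = 7.89 cm.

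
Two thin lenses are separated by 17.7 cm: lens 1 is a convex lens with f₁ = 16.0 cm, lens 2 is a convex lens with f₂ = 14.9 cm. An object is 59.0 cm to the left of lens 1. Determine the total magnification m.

Lens 1: 1/d_i1 = 1/(16.0) − 1/(59.0) = 0.04555, so d_i1 = 21.95 cm; m₁ = −d_i1/d_o1 = -0.3720.
d_o2 = 17.7 − (21.95) = -4.250 cm (virtual object).
Lens 2: 1/d_i2 = 1/(14.9) − 1/(-4.250) = 0.3024, so d_i2 = 3.307 cm; m₂ = −d_i2/d_o2 = +0.7781.
m = m₁·m₂ = (-0.3720)(+0.7781) = -0.289.

m = -0.289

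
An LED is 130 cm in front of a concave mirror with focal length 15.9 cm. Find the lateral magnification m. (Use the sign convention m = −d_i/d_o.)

m = -0.139

1/d_i = 1/f − 1/d_o = 1/(15.90) − 1/(130) = 0.05520, so d_i = 18.12 cm.
m = −d_i/d_o = −(18.12)/(130) = -0.139.
The image is real, inverted and reduced, in front of the mirror.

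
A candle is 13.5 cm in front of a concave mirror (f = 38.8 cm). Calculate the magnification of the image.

m = +1.53

1/d_i = 1/f − 1/d_o = 1/(38.80) − 1/(13.5) = -0.04830, so d_i = -20.70 cm.
m = −d_i/d_o = −(-20.70)/(13.5) = +1.53.
The image is virtual, upright and enlarged, behind the mirror.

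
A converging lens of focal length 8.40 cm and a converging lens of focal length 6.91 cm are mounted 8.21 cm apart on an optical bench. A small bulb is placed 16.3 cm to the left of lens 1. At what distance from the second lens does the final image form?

Lens 1: 1/d_i1 = 1/f₁ − 1/d_o1 = 1/(8.40) − 1/(16.3) = 0.05770, so d_i1 = 17.33 cm.
The intermediate image is 17.33 cm to the right of lens 1, which lies 9.120 cm to the right of lens 2 — a virtual object — so d_o2 = −9.120 cm.
Lens 2: 1/d_i2 = 1/f₂ − 1/d_o2 = 1/(6.91) − 1/(-9.120) = 0.2544, so d_i2 = 3.93 cm.
The final image is real, 3.93 cm to the right of lens 2 (overall magnification ≈ -0.46).

3.93 cm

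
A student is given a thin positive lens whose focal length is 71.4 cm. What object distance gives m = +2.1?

37.4 cm

m = −d_i/d_o ⇒ d_i = −m·d_o.
1/f = 1/d_o + 1/d_i = 1/d_o − 1/(m·d_o) = (1 − 1/m)/d_o, so d_o = f(1 − 1/m) = (71.40)(1 − 1/(+2.1)) = 37.4 cm.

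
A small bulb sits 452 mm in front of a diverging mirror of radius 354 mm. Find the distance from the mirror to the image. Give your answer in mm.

127 mm

f = R/2 = 354/2 = 177.0 mm; for a diverging mirror, f = -177.0 mm.
Mirror equation: 1/v = 1/f − 1/u = 1/(-177.0) − 1/(452) = -0.005650 − 0.002212 = -0.007862, so v = -127 mm.
The image is virtual, upright and reduced, behind the mirror.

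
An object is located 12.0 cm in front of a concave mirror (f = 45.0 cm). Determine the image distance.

16.4 cm

Mirror equation: 1/s_i = 1/f − 1/s_o = 1/(45.00) − 1/(12.0) = 0.02222 − 0.08333 = -0.06111, so s_i = -16.4 cm.
The image is virtual, upright and enlarged, behind the mirror.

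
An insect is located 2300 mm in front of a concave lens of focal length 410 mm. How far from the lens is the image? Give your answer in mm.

For a concave lens, f = -410 mm.
Thin-lens equation: 1/q = 1/f − 1/p = 1/(-410.0) − 1/(2300) = -0.002439 − 0.0004348 = -0.002874, so q = -348 mm.
The image is virtual, upright and reduced, on the same side as the object.

348 mm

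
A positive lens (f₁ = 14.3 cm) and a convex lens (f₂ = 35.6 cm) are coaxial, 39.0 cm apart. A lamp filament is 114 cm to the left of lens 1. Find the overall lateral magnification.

m = -0.394

Lens 1: 1/d_i1 = 1/(14.3) − 1/(114) = 0.06116, so d_i1 = 16.35 cm; m₁ = −d_i1/d_o1 = -0.1434.
d_o2 = 39.0 − (16.35) = 22.65 cm.
Lens 2: 1/d_i2 = 1/(35.6) − 1/(22.65) = -0.01606, so d_i2 = -62.27 cm; m₂ = −d_i2/d_o2 = +2.749.
m = m₁·m₂ = (-0.1434)(+2.749) = -0.394.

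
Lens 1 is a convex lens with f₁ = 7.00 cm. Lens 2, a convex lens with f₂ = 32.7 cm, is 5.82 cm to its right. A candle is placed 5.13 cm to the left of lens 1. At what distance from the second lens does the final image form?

107 cm

Lens 1: 1/d_i1 = 1/f₁ − 1/d_o1 = 1/(7.00) − 1/(5.13) = -0.05207, so d_i1 = -19.20 cm.
The intermediate image is 19.20 cm to the left of lens 1 (virtual), which is 5.82 − (-19.20) = 25.02 cm to the left of lens 2, so d_o2 = +25.02 cm.
Lens 2: 1/d_i2 = 1/f₂ − 1/d_o2 = 1/(32.7) − 1/(25.02) = -0.009387, so d_i2 = -107 cm.
The final image is virtual, 107 cm to the left of lens 2 (overall magnification ≈ 16).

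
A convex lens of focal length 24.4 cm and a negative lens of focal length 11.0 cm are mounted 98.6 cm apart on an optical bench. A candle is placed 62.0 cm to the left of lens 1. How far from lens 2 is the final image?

Lens 1: 1/d_i1 = 1/f₁ − 1/d_o1 = 1/(24.4) − 1/(62.0) = 0.02485, so d_i1 = 40.23 cm.
The intermediate image is 40.23 cm to the right of lens 1, which is 98.6 − (40.23) = 58.37 cm to the left of lens 2, so d_o2 = +58.37 cm.
Lens 2 is diverging, so f₂ = −11.0 cm.
Lens 2: 1/d_i2 = 1/f₂ − 1/d_o2 = 1/(-11.0) − 1/(58.37) = -0.1080, so d_i2 = -9.26 cm.
The final image is virtual, 9.26 cm to the left of lens 2 (overall magnification ≈ -0.10).

9.26 cm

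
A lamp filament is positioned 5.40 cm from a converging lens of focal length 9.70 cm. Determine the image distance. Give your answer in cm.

12.2 cm

Thin-lens equation: 1/q = 1/f − 1/p = 1/(9.700) − 1/(5.40) = 0.1031 − 0.1852 = -0.08209, so q = -12.2 cm.
The image is virtual, upright and enlarged, on the same side as the object.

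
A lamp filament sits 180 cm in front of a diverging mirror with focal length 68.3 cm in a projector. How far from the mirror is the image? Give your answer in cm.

For a diverging mirror, f = -68.3 cm.
Mirror equation: 1/v = 1/f − 1/u = 1/(-68.30) − 1/(180) = -0.01464 − 0.005556 = -0.02020, so v = -49.5 cm.
The image is virtual, upright and reduced, behind the mirror.

49.5 cm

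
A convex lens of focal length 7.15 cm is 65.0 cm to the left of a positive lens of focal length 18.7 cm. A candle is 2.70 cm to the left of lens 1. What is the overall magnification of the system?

Lens 1: 1/d_i1 = 1/(7.15) − 1/(2.70) = -0.2305, so d_i1 = -4.338 cm; m₁ = −d_i1/d_o1 = +1.607.
d_o2 = 65.0 − (-4.338) = 69.34 cm.
Lens 2: 1/d_i2 = 1/(18.7) − 1/(69.34) = 0.03905, so d_i2 = 25.61 cm; m₂ = −d_i2/d_o2 = -0.3693.
m = m₁·m₂ = (+1.607)(-0.3693) = -0.593.

m = -0.593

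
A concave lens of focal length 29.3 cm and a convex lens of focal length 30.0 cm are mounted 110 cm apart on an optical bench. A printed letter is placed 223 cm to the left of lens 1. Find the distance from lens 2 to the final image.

Lens 1 is diverging, so f₁ = −29.3 cm.
Lens 1: 1/d_i1 = 1/f₁ − 1/d_o1 = 1/(-29.3) − 1/(223) = -0.03861, so d_i1 = -25.90 cm.
The intermediate image is 25.90 cm to the left of lens 1 (virtual), which is 110 − (-25.90) = 135.9 cm to the left of lens 2, so d_o2 = +135.9 cm.
Lens 2: 1/d_i2 = 1/f₂ − 1/d_o2 = 1/(30.0) − 1/(135.9) = 0.02597, so d_i2 = 38.5 cm.
The final image is real, 38.5 cm to the right of lens 2 (overall magnification ≈ -0.033).

38.5 cm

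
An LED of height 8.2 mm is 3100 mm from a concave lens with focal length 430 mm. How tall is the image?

0.999 mm

For a concave lens, f = -430 mm.
1/d_i = 1/f − 1/d_o = 1/(-430.0) − 1/(3100) = -0.002648, so d_i = -377.6 mm.
m = −d_i/d_o = +0.1218.
|h_i| = |m|·h_o = 0.1218 × 8.2 = 0.999 mm. The image is virtual, upright and reduced, on the same side as the object.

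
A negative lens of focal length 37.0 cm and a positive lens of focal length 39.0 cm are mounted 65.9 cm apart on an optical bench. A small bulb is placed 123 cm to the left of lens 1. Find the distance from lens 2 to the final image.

66.5 cm

Lens 1 is diverging, so f₁ = −37.0 cm.
Lens 1: 1/d_i1 = 1/f₁ − 1/d_o1 = 1/(-37.0) − 1/(123) = -0.03516, so d_i1 = -28.44 cm.
The intermediate image is 28.44 cm to the left of lens 1 (virtual), which is 65.9 − (-28.44) = 94.34 cm to the left of lens 2, so d_o2 = +94.34 cm.
Lens 2: 1/d_i2 = 1/f₂ − 1/d_o2 = 1/(39.0) − 1/(94.34) = 0.01504, so d_i2 = 66.5 cm.
The final image is real, 66.5 cm to the right of lens 2 (overall magnification ≈ -0.16).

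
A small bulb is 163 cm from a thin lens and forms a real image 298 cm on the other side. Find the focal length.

f = 105 cm (converging)

Real image ⇒ d_i = +298 cm.
1/f = 1/d_o + 1/d_i = 1/(163) + 1/(298) = 0.009491, so f = 105 cm.
Since f is positive, the thin lens is converging.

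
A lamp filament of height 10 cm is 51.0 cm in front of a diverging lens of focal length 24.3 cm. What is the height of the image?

3.23 cm

For a diverging lens, f = -24.3 cm.
1/d_i = 1/f − 1/d_o = 1/(-24.30) − 1/(51.0) = -0.06076, so d_i = -16.46 cm.
m = −d_i/d_o = +0.3227.
|h_i| = |m|·h_o = 0.3227 × 10 = 3.23 cm. The image is virtual, upright and reduced, on the same side as the object.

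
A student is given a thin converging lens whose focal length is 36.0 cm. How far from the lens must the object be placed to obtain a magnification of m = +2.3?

20.3 cm

m = −d_i/d_o ⇒ d_i = −m·d_o.
1/f = 1/d_o + 1/d_i = 1/d_o − 1/(m·d_o) = (1 − 1/m)/d_o, so d_o = f(1 − 1/m) = (36.00)(1 − 1/(+2.3)) = 20.3 cm.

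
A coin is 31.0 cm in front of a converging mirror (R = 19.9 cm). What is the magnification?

m = -0.473

f = R/2 = 19.9/2 = 9.950 cm.
1/d_i = 1/f − 1/d_o = 1/(9.950) − 1/(31.0) = 0.06824, so d_i = 14.65 cm.
m = −d_i/d_o = −(14.65)/(31.0) = -0.473.
The image is real, inverted and reduced, in front of the mirror.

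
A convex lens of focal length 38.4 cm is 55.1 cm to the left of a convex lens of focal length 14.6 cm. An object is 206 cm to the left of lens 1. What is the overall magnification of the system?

m = -0.499

Lens 1: 1/d_i1 = 1/(38.4) − 1/(206) = 0.02119, so d_i1 = 47.20 cm; m₁ = −d_i1/d_o1 = -0.2291.
d_o2 = 55.1 − (47.20) = 7.900 cm.
Lens 2: 1/d_i2 = 1/(14.6) − 1/(7.900) = -0.05809, so d_i2 = -17.21 cm; m₂ = −d_i2/d_o2 = +2.179.
m = m₁·m₂ = (-0.2291)(+2.179) = -0.499.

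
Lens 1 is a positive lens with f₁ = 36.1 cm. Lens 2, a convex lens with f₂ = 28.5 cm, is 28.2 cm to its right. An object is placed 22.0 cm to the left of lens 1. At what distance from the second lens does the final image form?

43.0 cm

Lens 1: 1/d_i1 = 1/f₁ − 1/d_o1 = 1/(36.1) − 1/(22.0) = -0.01775, so d_i1 = -56.33 cm.
The intermediate image is 56.33 cm to the left of lens 1 (virtual), which is 28.2 − (-56.33) = 84.53 cm to the left of lens 2, so d_o2 = +84.53 cm.
Lens 2: 1/d_i2 = 1/f₂ − 1/d_o2 = 1/(28.5) − 1/(84.53) = 0.02326, so d_i2 = 43.0 cm.
The final image is real, 43.0 cm to the right of lens 2 (overall magnification ≈ -1.3).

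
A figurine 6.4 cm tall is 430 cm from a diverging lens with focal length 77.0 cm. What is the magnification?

For a diverging lens, f = -77.0 cm.
1/d_i = 1/f − 1/d_o = 1/(-77.00) − 1/(430) = -0.01531, so d_i = -65.31 cm.
m = −d_i/d_o = −(-65.31)/(430) = +0.152.
The image is virtual, upright and reduced, on the same side as the object.

m = +0.152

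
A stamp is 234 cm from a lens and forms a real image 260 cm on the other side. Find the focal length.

f = 123 cm (converging)

Real image ⇒ d_i = +260 cm.
1/f = 1/d_o + 1/d_i = 1/(234) + 1/(260) = 0.008120, so f = 123 cm.
Since f is positive, the lens is converging.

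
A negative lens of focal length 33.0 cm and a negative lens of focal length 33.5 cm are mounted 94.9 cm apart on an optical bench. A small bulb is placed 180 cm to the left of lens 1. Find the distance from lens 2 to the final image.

26.3 cm

Lens 1 is diverging, so f₁ = −33.0 cm.
Lens 1: 1/d_i1 = 1/f₁ − 1/d_o1 = 1/(-33.0) − 1/(180) = -0.03586, so d_i1 = -27.89 cm.
The intermediate image is 27.89 cm to the left of lens 1 (virtual), which is 94.9 − (-27.89) = 122.8 cm to the left of lens 2, so d_o2 = +122.8 cm.
Lens 2 is diverging, so f₂ = −33.5 cm.
Lens 2: 1/d_i2 = 1/f₂ − 1/d_o2 = 1/(-33.5) − 1/(122.8) = -0.03799, so d_i2 = -26.3 cm.
The final image is virtual, 26.3 cm to the left of lens 2 (overall magnification ≈ 0.033).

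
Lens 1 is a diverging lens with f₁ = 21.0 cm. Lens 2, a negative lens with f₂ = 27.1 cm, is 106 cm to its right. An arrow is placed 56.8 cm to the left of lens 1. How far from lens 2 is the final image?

22.2 cm

Lens 1 is diverging, so f₁ = −21.0 cm.
Lens 1: 1/d_i1 = 1/f₁ − 1/d_o1 = 1/(-21.0) − 1/(56.8) = -0.06522, so d_i1 = -15.33 cm.
The intermediate image is 15.33 cm to the left of lens 1 (virtual), which is 106 − (-15.33) = 121.3 cm to the left of lens 2, so d_o2 = +121.3 cm.
Lens 2 is diverging, so f₂ = −27.1 cm.
Lens 2: 1/d_i2 = 1/f₂ − 1/d_o2 = 1/(-27.1) − 1/(121.3) = -0.04514, so d_i2 = -22.2 cm.
The final image is virtual, 22.2 cm to the left of lens 2 (overall magnification ≈ 0.049).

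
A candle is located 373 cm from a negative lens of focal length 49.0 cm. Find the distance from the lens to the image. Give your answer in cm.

43.3 cm

For a negative lens, f = -49.0 cm.
Lens equation: 1/d_i = 1/f − 1/d_o = 1/(-49.00) − 1/(373) = -0.02041 − 0.002681 = -0.02309, so d_i = -43.3 cm.
The image is virtual, upright and reduced, on the same side as the object.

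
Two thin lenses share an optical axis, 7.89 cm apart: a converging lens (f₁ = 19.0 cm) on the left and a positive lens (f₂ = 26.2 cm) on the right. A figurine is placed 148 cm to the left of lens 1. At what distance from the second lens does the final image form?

9.09 cm

Lens 1: 1/d_i1 = 1/f₁ − 1/d_o1 = 1/(19.0) − 1/(148) = 0.04587, so d_i1 = 21.80 cm.
The intermediate image is 21.80 cm to the right of lens 1, which lies 13.91 cm to the right of lens 2 — a virtual object — so d_o2 = −13.91 cm.
Lens 2: 1/d_i2 = 1/f₂ − 1/d_o2 = 1/(26.2) − 1/(-13.91) = 0.1101, so d_i2 = 9.09 cm.
The final image is real, 9.09 cm to the right of lens 2 (overall magnification ≈ -0.096).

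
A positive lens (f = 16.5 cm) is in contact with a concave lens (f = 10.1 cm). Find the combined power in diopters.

P₁ = 1/f₁ = 1/(0.165 m) = +6.061 D; P₂ = 1/f₂ = 1/(-0.101 m) = -9.901 D.
For thin lenses in contact, P = P₁ + P₂ = (+6.061) + (-9.901) = -3.84 D.

P = -3.84 D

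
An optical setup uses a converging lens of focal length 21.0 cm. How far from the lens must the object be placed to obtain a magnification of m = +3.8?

m = −d_i/d_o ⇒ d_i = −m·d_o.
1/f = 1/d_o + 1/d_i = 1/d_o − 1/(m·d_o) = (1 − 1/m)/d_o, so d_o = f(1 − 1/m) = (21.00)(1 − 1/(+3.8)) = 15.5 cm.

15.5 cm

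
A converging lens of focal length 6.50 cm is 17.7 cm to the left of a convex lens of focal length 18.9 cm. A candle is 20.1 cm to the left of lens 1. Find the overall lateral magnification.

m = -0.836

Lens 1: 1/d_i1 = 1/(6.50) − 1/(20.1) = 0.1041, so d_i1 = 9.607 cm; m₁ = −d_i1/d_o1 = -0.4780.
d_o2 = 17.7 − (9.607) = 8.093 cm.
Lens 2: 1/d_i2 = 1/(18.9) − 1/(8.093) = -0.07065, so d_i2 = -14.15 cm; m₂ = −d_i2/d_o2 = +1.749.
m = m₁·m₂ = (-0.4780)(+1.749) = -0.836.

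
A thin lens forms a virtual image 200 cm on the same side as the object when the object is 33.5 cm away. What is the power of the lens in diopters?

Virtual image ⇒ d_i = −200 cm.
1/f = 1/d_o + 1/d_i = 1/(33.5) + 1/(-200) = 0.02485 cm⁻¹.
f = 40.24 cm = 0.4024 m, so P = 1/f = +2.49 D.

P = +2.49 D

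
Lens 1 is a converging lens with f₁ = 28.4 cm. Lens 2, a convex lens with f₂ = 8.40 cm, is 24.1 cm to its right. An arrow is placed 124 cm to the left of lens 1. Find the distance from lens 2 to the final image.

Lens 1: 1/d_i1 = 1/f₁ − 1/d_o1 = 1/(28.4) − 1/(124) = 0.02715, so d_i1 = 36.84 cm.
The intermediate image is 36.84 cm to the right of lens 1, which lies 12.74 cm to the right of lens 2 — a virtual object — so d_o2 = −12.74 cm.
Lens 2: 1/d_i2 = 1/f₂ − 1/d_o2 = 1/(8.40) − 1/(-12.74) = 0.1975, so d_i2 = 5.06 cm.
The final image is real, 5.06 cm to the right of lens 2 (overall magnification ≈ -0.12).

5.06 cm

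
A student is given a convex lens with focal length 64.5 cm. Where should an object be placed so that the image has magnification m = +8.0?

m = −d_i/d_o ⇒ d_i = −m·d_o.
1/f = 1/d_o + 1/d_i = 1/d_o − 1/(m·d_o) = (1 − 1/m)/d_o, so d_o = f(1 − 1/m) = (64.50)(1 − 1/(+8.0)) = 56.4 cm.

56.4 cm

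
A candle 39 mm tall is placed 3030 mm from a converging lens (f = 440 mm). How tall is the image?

6.63 mm

1/d_i = 1/f − 1/d_o = 1/(440.0) − 1/(3030) = 0.001943, so d_i = 514.7 mm.
m = −d_i/d_o = -0.1699.
|h_i| = |m|·h_o = 0.1699 × 39 = 6.63 mm. The image is real, inverted and reduced, on the far side of the lens.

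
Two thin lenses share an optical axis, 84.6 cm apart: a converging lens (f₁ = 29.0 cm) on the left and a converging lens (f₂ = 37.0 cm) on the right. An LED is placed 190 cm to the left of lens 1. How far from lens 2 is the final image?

Lens 1: 1/d_i1 = 1/f₁ − 1/d_o1 = 1/(29.0) − 1/(190) = 0.02922, so d_i1 = 34.22 cm.
The intermediate image is 34.22 cm to the right of lens 1, which is 84.6 − (34.22) = 50.38 cm to the left of lens 2, so d_o2 = +50.38 cm.
Lens 2: 1/d_i2 = 1/f₂ − 1/d_o2 = 1/(37.0) − 1/(50.38) = 0.007178, so d_i2 = 139 cm.
The final image is real, 139 cm to the right of lens 2 (overall magnification ≈ 0.50).

139 cm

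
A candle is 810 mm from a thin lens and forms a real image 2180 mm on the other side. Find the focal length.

f = 591 mm (converging)

Real image ⇒ d_i = +2180 mm.
1/f = 1/d_o + 1/d_i = 1/(810) + 1/(2180) = 0.001693, so f = 591 mm.
Since f is positive, the thin lens is converging.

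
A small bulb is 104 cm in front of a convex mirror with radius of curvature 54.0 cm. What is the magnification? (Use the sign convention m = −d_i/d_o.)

m = +0.206

f = R/2 = 54.0/2 = 27.00 cm; for a convex mirror, f = -27.00 cm.
1/d_i = 1/f − 1/d_o = 1/(-27.00) − 1/(104) = -0.04665, so d_i = -21.44 cm.
m = −d_i/d_o = −(-21.44)/(104) = +0.206.
The image is virtual, upright and reduced, behind the mirror.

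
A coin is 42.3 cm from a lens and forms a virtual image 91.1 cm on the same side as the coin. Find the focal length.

f = 79.0 cm (converging)

Virtual image ⇒ d_i = −91.1 cm.
1/f = 1/d_o + 1/d_i = 1/(42.3) + 1/(-91.1) = 0.01266, so f = 79.0 cm.
Since f is positive, the lens is converging.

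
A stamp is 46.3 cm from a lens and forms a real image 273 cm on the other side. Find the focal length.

f = 39.6 cm (converging)

Real image ⇒ d_i = +273 cm.
1/f = 1/d_o + 1/d_i = 1/(46.3) + 1/(273) = 0.02526, so f = 39.6 cm.
Since f is positive, the lens is converging.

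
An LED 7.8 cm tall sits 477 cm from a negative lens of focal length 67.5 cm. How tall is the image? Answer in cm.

For a negative lens, f = -67.5 cm.
1/d_i = 1/f − 1/d_o = 1/(-67.50) − 1/(477) = -0.01691, so d_i = -59.13 cm.
m = −d_i/d_o = +0.1240.
|h_i| = |m|·h_o = 0.1240 × 7.8 = 0.967 cm. The image is virtual, upright and reduced, on the same side as the object.

0.967 cm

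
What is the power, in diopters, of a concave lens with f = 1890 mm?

P = -0.529 D

For a concave lens, f = −1890 mm.
f = -189 cm = -1.89 m.
P = 1/f = 1/(-1.89 m) = -0.529 D.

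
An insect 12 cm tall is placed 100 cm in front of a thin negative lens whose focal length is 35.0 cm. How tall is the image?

3.11 cm

For a negative lens, f = -35.0 cm.
1/d_i = 1/f − 1/d_o = 1/(-35.00) − 1/(100) = -0.03857, so d_i = -25.93 cm.
m = −d_i/d_o = +0.2593.
|h_i| = |m|·h_o = 0.2593 × 12 = 3.11 cm. The image is virtual, upright and reduced, on the same side as the object.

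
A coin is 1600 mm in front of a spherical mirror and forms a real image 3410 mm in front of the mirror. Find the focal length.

Real image ⇒ d_i = +3410 mm.
1/f = 1/d_o + 1/d_i = 1/(1600) + 1/(3410) = 0.0009183, so f = 1090 mm.
Since f is positive, the spherical mirror is concave.

f = 1090 mm (concave)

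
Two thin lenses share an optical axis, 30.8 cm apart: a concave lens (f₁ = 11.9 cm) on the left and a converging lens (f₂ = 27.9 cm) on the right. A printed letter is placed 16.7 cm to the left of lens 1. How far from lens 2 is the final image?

Lens 1 is diverging, so f₁ = −11.9 cm.
Lens 1: 1/d_i1 = 1/f₁ − 1/d_o1 = 1/(-11.9) − 1/(16.7) = -0.1439, so d_i1 = -6.949 cm.
The intermediate image is 6.949 cm to the left of lens 1 (virtual), which is 30.8 − (-6.949) = 37.75 cm to the left of lens 2, so d_o2 = +37.75 cm.
Lens 2: 1/d_i2 = 1/f₂ − 1/d_o2 = 1/(27.9) − 1/(37.75) = 0.009352, so d_i2 = 107 cm.
The final image is real, 107 cm to the right of lens 2 (overall magnification ≈ -1.2).

107 cm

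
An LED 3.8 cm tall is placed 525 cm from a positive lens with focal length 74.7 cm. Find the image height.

1/d_i = 1/f − 1/d_o = 1/(74.70) − 1/(525) = 0.01148, so d_i = 87.09 cm.
m = −d_i/d_o = -0.1659.
|h_i| = |m|·h_o = 0.1659 × 3.8 = 0.630 cm. The image is real, inverted and reduced, on the far side of the lens.

0.630 cm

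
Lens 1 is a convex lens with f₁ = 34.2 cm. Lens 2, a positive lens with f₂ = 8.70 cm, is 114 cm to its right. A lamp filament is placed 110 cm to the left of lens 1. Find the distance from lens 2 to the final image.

Lens 1: 1/d_i1 = 1/f₁ − 1/d_o1 = 1/(34.2) − 1/(110) = 0.02015, so d_i1 = 49.63 cm.
The intermediate image is 49.63 cm to the right of lens 1, which is 114 − (49.63) = 64.37 cm to the left of lens 2, so d_o2 = +64.37 cm.
Lens 2: 1/d_i2 = 1/f₂ − 1/d_o2 = 1/(8.70) − 1/(64.37) = 0.09941, so d_i2 = 10.1 cm.
The final image is real, 10.1 cm to the right of lens 2 (overall magnification ≈ 0.071).

10.1 cm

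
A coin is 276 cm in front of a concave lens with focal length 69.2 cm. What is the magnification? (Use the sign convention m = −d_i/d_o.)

m = +0.200

For a concave lens, f = -69.2 cm.
1/d_i = 1/f − 1/d_o = 1/(-69.20) − 1/(276) = -0.01807, so d_i = -55.33 cm.
m = −d_i/d_o = −(-55.33)/(276) = +0.200.
The image is virtual, upright and reduced, on the same side as the object.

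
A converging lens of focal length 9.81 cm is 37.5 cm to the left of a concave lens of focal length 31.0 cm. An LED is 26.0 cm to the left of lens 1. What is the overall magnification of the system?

Lens 1: 1/d_i1 = 1/(9.81) − 1/(26.0) = 0.06348, so d_i1 = 15.75 cm; m₁ = −d_i1/d_o1 = -0.6058.
d_o2 = 37.5 − (15.75) = 21.75 cm.
f₂ = −31.0 cm (diverging).
Lens 2: 1/d_i2 = 1/(-31.0) − 1/(21.75) = -0.07824, so d_i2 = -12.78 cm; m₂ = −d_i2/d_o2 = +0.5877.
m = m₁·m₂ = (-0.6058)(+0.5877) = -0.356.

m = -0.356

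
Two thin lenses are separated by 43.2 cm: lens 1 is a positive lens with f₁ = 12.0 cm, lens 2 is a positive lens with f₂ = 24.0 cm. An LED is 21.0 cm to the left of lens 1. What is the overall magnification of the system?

Lens 1: 1/d_i1 = 1/(12.0) − 1/(21.0) = 0.03571, so d_i1 = 28.00 cm; m₁ = −d_i1/d_o1 = -1.333.
d_o2 = 43.2 − (28.00) = 15.20 cm.
Lens 2: 1/d_i2 = 1/(24.0) − 1/(15.20) = -0.02412, so d_i2 = -41.45 cm; m₂ = −d_i2/d_o2 = +2.727.
m = m₁·m₂ = (-1.333)(+2.727) = -3.64.

m = -3.64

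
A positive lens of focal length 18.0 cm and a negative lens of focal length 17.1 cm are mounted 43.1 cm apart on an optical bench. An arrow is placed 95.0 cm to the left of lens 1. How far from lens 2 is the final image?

9.40 cm

Lens 1: 1/d_i1 = 1/f₁ − 1/d_o1 = 1/(18.0) − 1/(95.0) = 0.04503, so d_i1 = 22.21 cm.
The intermediate image is 22.21 cm to the right of lens 1, which is 43.1 − (22.21) = 20.89 cm to the left of lens 2, so d_o2 = +20.89 cm.
Lens 2 is diverging, so f₂ = −17.1 cm.
Lens 2: 1/d_i2 = 1/f₂ − 1/d_o2 = 1/(-17.1) − 1/(20.89) = -0.1063, so d_i2 = -9.40 cm.
The final image is virtual, 9.40 cm to the left of lens 2 (overall magnification ≈ -0.11).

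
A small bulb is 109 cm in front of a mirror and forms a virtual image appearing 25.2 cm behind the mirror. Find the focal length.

f = -32.8 cm (convex)

Virtual image ⇒ d_i = −25.2 cm.
1/f = 1/d_o + 1/d_i = 1/(109) + 1/(-25.2) = -0.03051, so f = -32.8 cm.
Since f is negative, the mirror is convex.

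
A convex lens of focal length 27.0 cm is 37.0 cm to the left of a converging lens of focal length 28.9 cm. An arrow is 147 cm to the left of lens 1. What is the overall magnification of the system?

m = -0.260

Lens 1: 1/d_i1 = 1/(27.0) − 1/(147) = 0.03023, so d_i1 = 33.08 cm; m₁ = −d_i1/d_o1 = -0.2250.
d_o2 = 37.0 − (33.08) = 3.920 cm.
Lens 2: 1/d_i2 = 1/(28.9) − 1/(3.920) = -0.2205, so d_i2 = -4.535 cm; m₂ = −d_i2/d_o2 = +1.157.
m = m₁·m₂ = (-0.2250)(+1.157) = -0.260.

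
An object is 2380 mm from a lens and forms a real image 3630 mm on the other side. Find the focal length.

Real image ⇒ d_i = +3630 mm.
1/f = 1/d_o + 1/d_i = 1/(2380) + 1/(3630) = 0.0006957, so f = 1440 mm.
Since f is positive, the lens is converging.

f = 1440 mm (converging)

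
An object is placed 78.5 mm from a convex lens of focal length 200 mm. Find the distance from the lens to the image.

129 mm

Thin-lens equation: 1/s_i = 1/f − 1/s_o = 1/(200.0) − 1/(78.5) = 0.005000 − 0.01274 = -0.007739, so s_i = -129 mm.
The image is virtual, upright and enlarged, on the same side as the object.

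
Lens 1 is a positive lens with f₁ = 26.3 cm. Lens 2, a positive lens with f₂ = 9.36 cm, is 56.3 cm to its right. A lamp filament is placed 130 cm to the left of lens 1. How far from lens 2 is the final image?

15.6 cm

Lens 1: 1/d_i1 = 1/f₁ − 1/d_o1 = 1/(26.3) − 1/(130) = 0.03033, so d_i1 = 32.97 cm.
The intermediate image is 32.97 cm to the right of lens 1, which is 56.3 − (32.97) = 23.33 cm to the left of lens 2, so d_o2 = +23.33 cm.
Lens 2: 1/d_i2 = 1/f₂ − 1/d_o2 = 1/(9.36) − 1/(23.33) = 0.06397, so d_i2 = 15.6 cm.
The final image is real, 15.6 cm to the right of lens 2 (overall magnification ≈ 0.17).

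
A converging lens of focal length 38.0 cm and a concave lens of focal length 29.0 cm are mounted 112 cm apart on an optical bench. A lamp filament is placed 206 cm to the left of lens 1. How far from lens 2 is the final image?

Lens 1: 1/d_i1 = 1/f₁ − 1/d_o1 = 1/(38.0) − 1/(206) = 0.02146, so d_i1 = 46.60 cm.
The intermediate image is 46.60 cm to the right of lens 1, which is 112 − (46.60) = 65.40 cm to the left of lens 2, so d_o2 = +65.40 cm.
Lens 2 is diverging, so f₂ = −29.0 cm.
Lens 2: 1/d_i2 = 1/f₂ − 1/d_o2 = 1/(-29.0) − 1/(65.40) = -0.04977, so d_i2 = -20.1 cm.
The final image is virtual, 20.1 cm to the left of lens 2 (overall magnification ≈ -0.069).

20.1 cm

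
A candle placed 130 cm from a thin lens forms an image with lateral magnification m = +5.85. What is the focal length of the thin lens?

f = 157 cm (converging)

m = −d_i/d_o ⇒ d_i = −m·d_o = −(+5.85)·(130) = -760.5 cm.
1/f = 1/d_o + 1/d_i = 1/(130) + 1/(-760.5) = 0.006377, so f = 157 cm.
Since f is positive, the thin lens is converging.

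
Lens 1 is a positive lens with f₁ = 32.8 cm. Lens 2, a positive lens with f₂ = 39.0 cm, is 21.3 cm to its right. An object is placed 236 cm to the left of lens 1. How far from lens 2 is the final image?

Lens 1: 1/d_i1 = 1/f₁ − 1/d_o1 = 1/(32.8) − 1/(236) = 0.02625, so d_i1 = 38.09 cm.
The intermediate image is 38.09 cm to the right of lens 1, which lies 16.79 cm to the right of lens 2 — a virtual object — so d_o2 = −16.79 cm.
Lens 2: 1/d_i2 = 1/f₂ − 1/d_o2 = 1/(39.0) − 1/(-16.79) = 0.08520, so d_i2 = 11.7 cm.
The final image is real, 11.7 cm to the right of lens 2 (overall magnification ≈ -0.11).

11.7 cm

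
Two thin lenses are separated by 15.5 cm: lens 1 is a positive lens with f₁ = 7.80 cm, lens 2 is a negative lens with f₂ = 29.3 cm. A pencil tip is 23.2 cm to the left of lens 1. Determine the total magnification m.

m = -0.449

Lens 1: 1/d_i1 = 1/(7.80) − 1/(23.2) = 0.08510, so d_i1 = 11.75 cm; m₁ = −d_i1/d_o1 = -0.5065.
d_o2 = 15.5 − (11.75) = 3.750 cm.
f₂ = −29.3 cm (diverging).
Lens 2: 1/d_i2 = 1/(-29.3) − 1/(3.750) = -0.3008, so d_i2 = -3.325 cm; m₂ = −d_i2/d_o2 = +0.8865.
m = m₁·m₂ = (-0.5065)(+0.8865) = -0.449.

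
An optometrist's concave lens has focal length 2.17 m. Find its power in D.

P = -0.461 D

For a concave lens, f = −2.17 m.
P = 1/f = 1/(-2.17 m) = -0.461 D.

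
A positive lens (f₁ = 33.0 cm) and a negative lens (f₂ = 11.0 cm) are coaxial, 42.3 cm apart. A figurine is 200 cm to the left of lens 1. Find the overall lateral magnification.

m = -0.158

Lens 1: 1/d_i1 = 1/(33.0) − 1/(200) = 0.02530, so d_i1 = 39.52 cm; m₁ = −d_i1/d_o1 = -0.1976.
d_o2 = 42.3 − (39.52) = 2.780 cm.
f₂ = −11.0 cm (diverging).
Lens 2: 1/d_i2 = 1/(-11.0) − 1/(2.780) = -0.4506, so d_i2 = -2.219 cm; m₂ = −d_i2/d_o2 = +0.7983.
m = m₁·m₂ = (-0.1976)(+0.7983) = -0.158.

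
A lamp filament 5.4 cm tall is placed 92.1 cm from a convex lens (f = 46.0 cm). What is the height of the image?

5.39 cm

1/d_i = 1/f − 1/d_o = 1/(46.00) − 1/(92.1) = 0.01088, so d_i = 91.90 cm.
m = −d_i/d_o = -0.9978.
|h_i| = |m|·h_o = 0.9978 × 5.4 = 5.39 cm. The image is real, inverted and reduced, on the far side of the lens.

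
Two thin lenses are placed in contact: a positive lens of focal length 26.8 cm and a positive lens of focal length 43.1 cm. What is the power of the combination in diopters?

P = +6.05 D

P₁ = 1/f₁ = 1/(0.268 m) = +3.731 D; P₂ = 1/f₂ = 1/(0.431 m) = +2.320 D.
For thin lenses in contact, P = P₁ + P₂ = (+3.731) + (+2.320) = +6.05 D.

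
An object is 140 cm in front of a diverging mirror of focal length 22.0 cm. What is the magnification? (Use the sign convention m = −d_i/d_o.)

m = +0.136

For a diverging mirror, f = -22.0 cm.
1/d_i = 1/f − 1/d_o = 1/(-22.00) − 1/(140) = -0.05260, so d_i = -19.01 cm.
m = −d_i/d_o = −(-19.01)/(140) = +0.136.
The image is virtual, upright and reduced, behind the mirror.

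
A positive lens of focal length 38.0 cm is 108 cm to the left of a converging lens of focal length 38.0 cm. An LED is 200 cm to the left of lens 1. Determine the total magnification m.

m = +0.386

Lens 1: 1/d_i1 = 1/(38.0) − 1/(200) = 0.02132, so d_i1 = 46.91 cm; m₁ = −d_i1/d_o1 = -0.2345.
d_o2 = 108 − (46.91) = 61.09 cm.
Lens 2: 1/d_i2 = 1/(38.0) − 1/(61.09) = 0.009946, so d_i2 = 100.5 cm; m₂ = −d_i2/d_o2 = -1.646.
m = m₁·m₂ = (-0.2345)(-1.646) = +0.386.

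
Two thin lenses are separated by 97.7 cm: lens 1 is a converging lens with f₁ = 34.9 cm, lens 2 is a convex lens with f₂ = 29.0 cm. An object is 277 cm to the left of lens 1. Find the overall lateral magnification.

m = +0.145

Lens 1: 1/d_i1 = 1/(34.9) − 1/(277) = 0.02504, so d_i1 = 39.93 cm; m₁ = −d_i1/d_o1 = -0.1442.
d_o2 = 97.7 − (39.93) = 57.77 cm.
Lens 2: 1/d_i2 = 1/(29.0) − 1/(57.77) = 0.01717, so d_i2 = 58.23 cm; m₂ = −d_i2/d_o2 = -1.008.
m = m₁·m₂ = (-0.1442)(-1.008) = +0.145.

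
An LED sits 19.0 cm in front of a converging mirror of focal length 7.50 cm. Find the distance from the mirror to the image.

12.4 cm

Mirror equation: 1/q = 1/f − 1/p = 1/(7.500) − 1/(19.0) = 0.1333 − 0.05263 = 0.08070, so q = 12.4 cm.
The image is real, inverted and reduced, in front of the mirror.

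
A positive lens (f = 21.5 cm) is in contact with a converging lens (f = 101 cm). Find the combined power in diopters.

P₁ = 1/f₁ = 1/(0.215 m) = +4.651 D; P₂ = 1/f₂ = 1/(1.01 m) = +0.9901 D.
For thin lenses in contact, P = P₁ + P₂ = (+4.651) + (+0.9901) = +5.64 D.

P = +5.64 D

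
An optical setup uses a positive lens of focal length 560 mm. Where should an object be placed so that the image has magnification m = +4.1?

423 mm

m = −d_i/d_o ⇒ d_i = −m·d_o.
1/f = 1/d_o + 1/d_i = 1/d_o − 1/(m·d_o) = (1 − 1/m)/d_o, so d_o = f(1 − 1/m) = (560.0)(1 − 1/(+4.1)) = 423 mm.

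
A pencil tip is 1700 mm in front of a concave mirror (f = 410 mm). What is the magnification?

m = -0.318

1/d_i = 1/f − 1/d_o = 1/(410.0) − 1/(1700) = 0.001851, so d_i = 540.3 mm.
m = −d_i/d_o = −(540.3)/(1700) = -0.318.
The image is real, inverted and reduced, in front of the mirror.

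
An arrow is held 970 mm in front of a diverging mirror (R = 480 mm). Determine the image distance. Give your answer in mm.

192 mm

f = R/2 = 480/2 = 240.0 mm; for a diverging mirror, f = -240.0 mm.
Mirror equation: 1/q = 1/f − 1/p = 1/(-240.0) − 1/(970) = -0.004167 − 0.001031 = -0.005198, so q = -192 mm.
The image is virtual, upright and reduced, behind the mirror.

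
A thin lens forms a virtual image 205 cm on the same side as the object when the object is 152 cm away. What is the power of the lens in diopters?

P = +0.170 D

Virtual image ⇒ d_i = −205 cm.
1/f = 1/d_o + 1/d_i = 1/(152) + 1/(-205) = 0.001701 cm⁻¹.
f = 587.9 cm = 5.879 m, so P = 1/f = +0.170 D.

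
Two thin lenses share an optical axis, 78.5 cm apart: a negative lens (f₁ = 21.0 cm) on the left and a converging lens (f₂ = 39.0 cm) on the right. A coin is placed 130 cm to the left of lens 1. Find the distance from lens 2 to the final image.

65.4 cm

Lens 1 is diverging, so f₁ = −21.0 cm.
Lens 1: 1/d_i1 = 1/f₁ − 1/d_o1 = 1/(-21.0) − 1/(130) = -0.05531, so d_i1 = -18.08 cm.
The intermediate image is 18.08 cm to the left of lens 1 (virtual), which is 78.5 − (-18.08) = 96.58 cm to the left of lens 2, so d_o2 = +96.58 cm.
Lens 2: 1/d_i2 = 1/f₂ − 1/d_o2 = 1/(39.0) − 1/(96.58) = 0.01529, so d_i2 = 65.4 cm.
The final image is real, 65.4 cm to the right of lens 2 (overall magnification ≈ -0.094).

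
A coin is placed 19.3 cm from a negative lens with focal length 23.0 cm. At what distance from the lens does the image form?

For a negative lens, f = -23.0 cm.
Thin-lens equation: 1/d_i = 1/f − 1/d_o = 1/(-23.00) − 1/(19.3) = -0.04348 − 0.05181 = -0.09529, so d_i = -10.5 cm.
The image is virtual, upright and reduced, on the same side as the object.

10.5 cm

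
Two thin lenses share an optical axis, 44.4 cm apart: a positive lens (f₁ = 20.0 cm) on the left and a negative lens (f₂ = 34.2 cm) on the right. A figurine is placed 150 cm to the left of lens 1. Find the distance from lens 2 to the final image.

Lens 1: 1/d_i1 = 1/f₁ − 1/d_o1 = 1/(20.0) − 1/(150) = 0.04333, so d_i1 = 23.08 cm.
The intermediate image is 23.08 cm to the right of lens 1, which is 44.4 − (23.08) = 21.32 cm to the left of lens 2, so d_o2 = +21.32 cm.
Lens 2 is diverging, so f₂ = −34.2 cm.
Lens 2: 1/d_i2 = 1/f₂ − 1/d_o2 = 1/(-34.2) − 1/(21.32) = -0.07614, so d_i2 = -13.1 cm.
The final image is virtual, 13.1 cm to the left of lens 2 (overall magnification ≈ -0.095).

13.1 cm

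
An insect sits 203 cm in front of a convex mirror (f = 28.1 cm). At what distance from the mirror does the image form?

24.7 cm

For a convex mirror, f = -28.1 cm.
Mirror equation: 1/v = 1/f − 1/u = 1/(-28.10) − 1/(203) = -0.03559 − 0.004926 = -0.04051, so v = -24.7 cm.
The image is virtual, upright and reduced, behind the mirror.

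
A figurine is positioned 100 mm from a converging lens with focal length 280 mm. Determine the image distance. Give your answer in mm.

156 mm

Thin-lens equation: 1/q = 1/f − 1/p = 1/(280.0) − 1/(100) = 0.003571 − 0.01000 = -0.006429, so q = -156 mm.
The image is virtual, upright and enlarged, on the same side as the object.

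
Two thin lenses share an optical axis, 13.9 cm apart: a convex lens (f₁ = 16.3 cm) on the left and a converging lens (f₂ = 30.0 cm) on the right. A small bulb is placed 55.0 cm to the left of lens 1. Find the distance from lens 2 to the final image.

7.08 cm

Lens 1: 1/d_i1 = 1/f₁ − 1/d_o1 = 1/(16.3) − 1/(55.0) = 0.04317, so d_i1 = 23.17 cm.
The intermediate image is 23.17 cm to the right of lens 1, which lies 9.270 cm to the right of lens 2 — a virtual object — so d_o2 = −9.270 cm.
Lens 2: 1/d_i2 = 1/f₂ − 1/d_o2 = 1/(30.0) − 1/(-9.270) = 0.1412, so d_i2 = 7.08 cm.
The final image is real, 7.08 cm to the right of lens 2 (overall magnification ≈ -0.32).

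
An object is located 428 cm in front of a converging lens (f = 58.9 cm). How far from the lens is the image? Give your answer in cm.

68.3 cm

Lens equation: 1/v = 1/f − 1/u = 1/(58.90) − 1/(428) = 0.01698 − 0.002336 = 0.01464, so v = 68.3 cm.
The image is real, inverted and reduced, on the far side of the lens.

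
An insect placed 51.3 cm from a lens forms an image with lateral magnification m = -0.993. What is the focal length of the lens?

m = −d_i/d_o ⇒ d_i = −m·d_o = −(-0.993)·(51.3) = 50.94 cm.
1/f = 1/d_o + 1/d_i = 1/(51.3) + 1/(50.94) = 0.03912, so f = 25.6 cm.
Since f is positive, the lens is converging.

f = 25.6 cm (converging)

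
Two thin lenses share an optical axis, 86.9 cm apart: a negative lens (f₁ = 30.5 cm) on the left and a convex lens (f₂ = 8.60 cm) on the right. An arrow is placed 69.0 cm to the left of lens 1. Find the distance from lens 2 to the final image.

9.34 cm

Lens 1 is diverging, so f₁ = −30.5 cm.
Lens 1: 1/d_i1 = 1/f₁ − 1/d_o1 = 1/(-30.5) − 1/(69.0) = -0.04728, so d_i1 = -21.15 cm.
The intermediate image is 21.15 cm to the left of lens 1 (virtual), which is 86.9 − (-21.15) = 108.1 cm to the left of lens 2, so d_o2 = +108.1 cm.
Lens 2: 1/d_i2 = 1/f₂ − 1/d_o2 = 1/(8.60) − 1/(108.1) = 0.1070, so d_i2 = 9.34 cm.
The final image is real, 9.34 cm to the right of lens 2 (overall magnification ≈ -0.027).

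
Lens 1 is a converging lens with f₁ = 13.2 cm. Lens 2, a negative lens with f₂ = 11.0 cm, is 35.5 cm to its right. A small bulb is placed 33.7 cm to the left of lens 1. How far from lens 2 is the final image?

Lens 1: 1/d_i1 = 1/f₁ − 1/d_o1 = 1/(13.2) − 1/(33.7) = 0.04608, so d_i1 = 21.70 cm.
The intermediate image is 21.70 cm to the right of lens 1, which is 35.5 − (21.70) = 13.80 cm to the left of lens 2, so d_o2 = +13.80 cm.
Lens 2 is diverging, so f₂ = −11.0 cm.
Lens 2: 1/d_i2 = 1/f₂ − 1/d_o2 = 1/(-11.0) − 1/(13.80) = -0.1634, so d_i2 = -6.12 cm.
The final image is virtual, 6.12 cm to the left of lens 2 (overall magnification ≈ -0.29).

6.12 cm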